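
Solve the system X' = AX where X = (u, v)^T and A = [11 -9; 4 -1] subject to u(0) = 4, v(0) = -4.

u(t) = 60te^(5t) + 4e^(5t), v(t) = 40te^(5t) - 4e^(5t)

Coefficient matrix A = [[11, -9], [4, -1]].
Characteristic polynomial det(A - λI) = λ^2 - 10λ + 25 = 0.
Single eigenvalue λ = 5 with algebraic multiplicity 2.
Eigenvector v = (-3,-2); generalized eigenvector w with (A-λI)w=v is (-2,-1).
General solution: e^(5t)[c_1·v + c_2·(t·v + w)].
Applying u(0)=4, v(0)=-4 gives c_1=12, c_2=-20.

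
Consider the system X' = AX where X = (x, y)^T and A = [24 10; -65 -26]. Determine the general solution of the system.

Coefficient matrix A = [[24, 10], [-65, -26]].
Characteristic polynomial det(A - λI) = λ^2 + 2λ + 26 = 0.
Eigenvalues λ = -1 ± 5i (complex conjugate pair).
For λ=-1+5i: an eigenvector is (1,-3) - i(-1,2) = (1 + i, -3 - 2i).
A real fundamental pair from Re and Im of e^((-1+5i)t)v: X_1 = e^(-t)(cos(5t)·(1,-3) + sin(5t)·(-1,2)), X_2 = e^(-t)(sin(5t)·(1,-3) - cos(5t)·(-1,2)).
General solution: c_1X_1 + c_2X_2.

x(t) = -c_1e^(-t)sin(5t) + c_1e^(-t)cos(5t) + c_2e^(-t)sin(5t) + c_2e^(-t)cos(5t), y(t) = 2c_1e^(-t)sin(5t) - 3c_1e^(-t)cos(5t) - 3c_2e^(-t)sin(5t) - 2c_2e^(-t)cos(5t)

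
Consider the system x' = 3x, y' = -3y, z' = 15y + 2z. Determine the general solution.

Coefficient matrix A = [[3, 0, 0], [0, -3, 0], [0, 15, 2]].
det(A - λI) = 0 gives eigenvalues λ = 3, -3, 2.
For λ=3: eigenvector (1,0,0).
For λ=-3: eigenvector (0,1,-3).
For λ=2: eigenvector (0,0,1).
General solution: K_1e^(3t)(1,0,0) + K_2e^(-3t)(0,1,-3) + K_3e^(2t)(0,0,1).

x(t) = K_1e^(3t), y(t) = K_2e^(-3t), z(t) = -3K_2e^(-3t) + K_3e^(2t)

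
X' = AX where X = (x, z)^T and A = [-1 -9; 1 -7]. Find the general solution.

Coefficient matrix A = [[-1, -9], [1, -7]].
Characteristic polynomial det(A - λI) = λ^2 + 8λ + 16 = 0.
Single eigenvalue λ = -4 with algebraic multiplicity 2.
Eigenvector v = (-3,-1); generalized eigenvector w with (A-λI)w=v is (-1,0).
General solution: e^(-4t)[C_1·v + C_2·(t·v + w)].

x(t) = -3C_1e^(-4t) - 3C_2te^(-4t) - C_2e^(-4t), z(t) = -C_1e^(-4t) - C_2te^(-4t)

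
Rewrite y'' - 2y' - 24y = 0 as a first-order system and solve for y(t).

y(t) = K_1e^(-4t) + K_2e^(6t)

Let x_1 = y, x_2 = y'. Then x_1' = x_2 and x_2' = 24x_1 + 2x_2.
A = [[0,1],[24,2]]; det(A-λI) = λ^2 - 2λ - 24.
Eigenvalues λ = -4, 6 with eigenvectors (1,-4), (1,6).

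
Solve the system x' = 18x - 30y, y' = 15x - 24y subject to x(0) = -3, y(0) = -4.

x(t) = 19e^(-3t)sin(3t) - 3e^(-3t)cos(3t), y(t) = 13e^(-3t)sin(3t) - 4e^(-3t)cos(3t)

Coefficient matrix A = [[18, -30], [15, -24]].
Characteristic polynomial det(A - λI) = λ^2 + 6λ + 18 = 0.
Eigenvalues λ = -3 ± 3i (complex conjugate pair).
For λ=-3+3i: an eigenvector is (-1,-1) - i(3,2) = (-1 - 3i, -1 - 2i).
A real fundamental pair from Re and Im of e^((-3+3i)t)v: X_1 = e^(-3t)(cos(3t)·(-1,-1) + sin(3t)·(3,2)), X_2 = e^(-3t)(sin(3t)·(-1,-1) - cos(3t)·(3,2)).
General solution: c_1X_1 + c_2X_2.
Applying x(0)=-3, y(0)=-4 gives c_1=6, c_2=-1.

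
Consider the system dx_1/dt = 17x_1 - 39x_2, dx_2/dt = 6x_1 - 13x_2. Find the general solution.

x_1(t) = 3K_1e^(2t)sin(3t) - 2K_1e^(2t)cos(3t) - 2K_2e^(2t)sin(3t) - 3K_2e^(2t)cos(3t), x_2(t) = K_1e^(2t)sin(3t) - K_1e^(2t)cos(3t) - K_2e^(2t)sin(3t) - K_2e^(2t)cos(3t)

Coefficient matrix A = [[17, -39], [6, -13]].
Characteristic polynomial det(A - λI) = λ^2 - 4λ + 13 = 0.
Eigenvalues λ = 2 ± 3i (complex conjugate pair).
For λ=2+3i: an eigenvector is (-2,-1) - i(3,1) = (-2 - 3i, -1 - i).
A real fundamental pair from Re and Im of e^((2+3i)t)v: X_1 = e^(2t)(cos(3t)·(-2,-1) + sin(3t)·(3,1)), X_2 = e^(2t)(sin(3t)·(-2,-1) - cos(3t)·(3,1)).
General solution: K_1X_1 + K_2X_2.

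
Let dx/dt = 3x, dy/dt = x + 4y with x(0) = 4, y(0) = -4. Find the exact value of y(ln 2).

-32

A = [[3,0],[1,4]]; eigenvalues λ = 3, 4.
Eigenvectors: (-1,1) for λ=3, (0,-1) for λ=4.
From the initial condition, c_1 = -4, c_2 = 0.
y(ln 2) = (-4)(2^3)(1) + (0)(2^4)(-1) = -32.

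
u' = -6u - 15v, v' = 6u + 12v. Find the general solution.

Coefficient matrix A = [[-6, -15], [6, 12]].
Characteristic polynomial det(A - λI) = λ^2 - 6λ + 18 = 0.
Eigenvalues λ = 3 ± 3i (complex conjugate pair).
For λ=3+3i: an eigenvector is (2,-1) - i(-1,1) = (2 + i, -1 - i).
A real fundamental pair from Re and Im of e^((3+3i)t)v: X_1 = e^(3t)(cos(3t)·(2,-1) + sin(3t)·(-1,1)), X_2 = e^(3t)(sin(3t)·(2,-1) - cos(3t)·(-1,1)).
General solution: K_1X_1 + K_2X_2.

u(t) = -K_1e^(3t)sin(3t) + 2K_1e^(3t)cos(3t) + 2K_2e^(3t)sin(3t) + K_2e^(3t)cos(3t), v(t) = K_1e^(3t)sin(3t) - K_1e^(3t)cos(3t) - K_2e^(3t)sin(3t) - K_2e^(3t)cos(3t)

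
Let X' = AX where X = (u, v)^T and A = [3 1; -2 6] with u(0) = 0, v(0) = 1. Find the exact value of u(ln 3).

A = [[3,1],[-2,6]]; eigenvalues λ = 4, 5.
Eigenvectors: (-1,-1) for λ=4, (1,2) for λ=5.
From the initial condition, c_1 = 1, c_2 = 1.
u(ln 3) = (1)(3^4)(-1) + (1)(3^5)(1) = 162.

162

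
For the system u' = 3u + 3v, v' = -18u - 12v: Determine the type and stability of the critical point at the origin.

A = [[3,3],[-18,-12]]; det(A-λI) = λ^2 + 9λ + 18.
λ = -6, -3: both negative.

stable node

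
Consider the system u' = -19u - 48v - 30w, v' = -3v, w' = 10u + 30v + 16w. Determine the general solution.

u(t) = -3K_1e^(t) - 2K_2e^(-4t) - 3K_3e^(-3t), v(t) = K_3e^(-3t), w(t) = 2K_1e^(t) + K_2e^(-4t)

Coefficient matrix A = [[-19, -48, -30], [0, -3, 0], [10, 30, 16]].
det(A - λI) = 0 gives eigenvalues λ = 1, -4, -3.
For λ=1: eigenvector (-3,0,2).
For λ=-4: eigenvector (-2,0,1).
For λ=-3: eigenvector (-3,1,0).
General solution: K_1e^(t)(-3,0,2) + K_2e^(-4t)(-2,0,1) + K_3e^(-3t)(-3,1,0).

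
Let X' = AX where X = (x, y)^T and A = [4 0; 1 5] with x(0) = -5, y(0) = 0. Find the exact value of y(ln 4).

A = [[4,0],[1,5]]; eigenvalues λ = 4, 5.
Eigenvectors: (-1,1) for λ=4, (0,1) for λ=5.
From the initial condition, c_1 = 5, c_2 = -5.
y(ln 4) = (5)(4^4)(1) + (-5)(4^5)(1) = -3840.

-3840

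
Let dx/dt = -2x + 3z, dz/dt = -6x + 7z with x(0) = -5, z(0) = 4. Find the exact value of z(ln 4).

A = [[-2,3],[-6,7]]; eigenvalues λ = 1, 4.
Eigenvectors: (1,1) for λ=1, (-1,-2) for λ=4.
From the initial condition, c_1 = -14, c_2 = -9.
z(ln 4) = (-14)(4^1)(1) + (-9)(4^4)(-2) = 4552.

4552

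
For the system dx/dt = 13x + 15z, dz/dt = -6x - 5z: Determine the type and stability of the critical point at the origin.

unstable spiral

A = [[13,15],[-6,-5]]; det(A-λI) = λ^2 - 8λ + 25.
λ = 4 ± 3i: positive real part.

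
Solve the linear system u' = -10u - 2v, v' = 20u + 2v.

Coefficient matrix A = [[-10, -2], [20, 2]].
Characteristic polynomial det(A - λI) = λ^2 + 8λ + 20 = 0.
Eigenvalues λ = -4 ± 2i (complex conjugate pair).
For λ=-4+2i: an eigenvector is (0,1) - i(-1,3) = (0 + i, 1 - 3i).
A real fundamental pair from Re and Im of e^((-4+2i)t)v: X_1 = e^(-4t)(cos(2t)·(0,1) + sin(2t)·(-1,3)), X_2 = e^(-4t)(sin(2t)·(0,1) - cos(2t)·(-1,3)).
General solution: c_1X_1 + c_2X_2.

u(t) = -c_1e^(-4t)sin(2t) + c_2e^(-4t)cos(2t), v(t) = 3c_1e^(-4t)sin(2t) + c_1e^(-4t)cos(2t) + c_2e^(-4t)sin(2t) - 3c_2e^(-4t)cos(2t)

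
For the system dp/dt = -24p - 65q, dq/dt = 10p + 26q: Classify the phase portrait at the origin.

unstable spiral

A = [[-24,-65],[10,26]]; det(A-λI) = λ^2 - 2λ + 26.
λ = 1 ± 5i: positive real part.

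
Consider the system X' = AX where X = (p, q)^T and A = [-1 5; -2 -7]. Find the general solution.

Coefficient matrix A = [[-1, 5], [-2, -7]].
Characteristic polynomial det(A - λI) = λ^2 + 8λ + 17 = 0.
Eigenvalues λ = -4 ± i (complex conjugate pair).
For λ=-4+i: an eigenvector is (1,-1) - i(-2,1) = (1 + 2i, -1 - i).
A real fundamental pair from Re and Im of e^((-4+i)t)v: X_1 = e^(-4t)(cos(t)·(1,-1) + sin(t)·(-2,1)), X_2 = e^(-4t)(sin(t)·(1,-1) - cos(t)·(-2,1)).
General solution: K_1X_1 + K_2X_2.

p(t) = -2K_1e^(-4t)sin(t) + K_1e^(-4t)cos(t) + K_2e^(-4t)sin(t) + 2K_2e^(-4t)cos(t), q(t) = K_1e^(-4t)sin(t) - K_1e^(-4t)cos(t) - K_2e^(-4t)sin(t) - K_2e^(-4t)cos(t)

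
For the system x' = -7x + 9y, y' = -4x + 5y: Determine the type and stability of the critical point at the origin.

stable improper node

A = [[-7,9],[-4,5]]; det(A-λI) = λ^2 + 2λ + 1.
repeated λ = -1 with a single eigenvector.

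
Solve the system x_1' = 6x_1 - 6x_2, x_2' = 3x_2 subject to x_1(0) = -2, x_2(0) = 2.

Coefficient matrix A = [[6, -6], [0, 3]].
Characteristic polynomial det(A - λI) = λ^2 - 9λ + 18 = 0.
Eigenvalues λ = 6, 3.
For λ=6: (A-λI) row 1 is [0, -6], so an eigenvector is (-1, 0).
For λ=3: (A-λI) row 1 is [3, -6], so an eigenvector is (-2, -1).
General solution: C_1e^(6t)(-1,0) + C_2e^(3t)(-2,-1).
Applying x_1(0)=-2, x_2(0)=2 gives C_1=6, C_2=-2.

x_1(t) = -6e^(6t) + 4e^(3t), x_2(t) = 2e^(3t)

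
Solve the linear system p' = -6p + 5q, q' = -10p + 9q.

Coefficient matrix A = [[-6, 5], [-10, 9]].
Characteristic polynomial det(A - λI) = λ^2 - 3λ - 4 = 0.
Eigenvalues λ = -1, 4.
For λ=-1: (A-λI) row 1 is [-5, 5], so an eigenvector is (1, 1).
For λ=4: (A-λI) row 1 is [-10, 5], so an eigenvector is (1, 2).
General solution: K_1e^(-t)(1,1) + K_2e^(4t)(1,2).

p(t) = K_1e^(-t) + K_2e^(4t), q(t) = K_1e^(-t) + 2K_2e^(4t)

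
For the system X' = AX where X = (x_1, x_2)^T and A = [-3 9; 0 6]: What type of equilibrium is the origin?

saddle

A = [[-3,9],[0,6]]; det(A-λI) = λ^2 - 3λ - 18.
λ = 6, -3: opposite signs.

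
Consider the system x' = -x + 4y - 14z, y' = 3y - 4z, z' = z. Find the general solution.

x(t) = c_1e^(-t) - 3c_2e^(t) + c_3e^(3t), y(t) = 2c_2e^(t) + c_3e^(3t), z(t) = c_2e^(t)

Coefficient matrix A = [[-1, 4, -14], [0, 3, -4], [0, 0, 1]].
det(A - λI) = 0 gives eigenvalues λ = -1, 1, 3.
For λ=-1: eigenvector (1,0,0).
For λ=1: eigenvector (-3,2,1).
For λ=3: eigenvector (1,1,0).
General solution: c_1e^(-t)(1,0,0) + c_2e^(t)(-3,2,1) + c_3e^(3t)(1,1,0).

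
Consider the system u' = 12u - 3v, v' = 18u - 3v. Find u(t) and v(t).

Coefficient matrix A = [[12, -3], [18, -3]].
Characteristic polynomial det(A - λI) = λ^2 - 9λ + 18 = 0.
Eigenvalues λ = 3, 6.
For λ=3: (A-λI) row 1 is [9, -3], so an eigenvector is (1, 3).
For λ=6: (A-λI) row 1 is [6, -3], so an eigenvector is (1, 2).
General solution: C_1e^(3t)(1,3) + C_2e^(6t)(1,2).

u(t) = C_1e^(3t) + C_2e^(6t), v(t) = 3C_1e^(3t) + 2C_2e^(6t)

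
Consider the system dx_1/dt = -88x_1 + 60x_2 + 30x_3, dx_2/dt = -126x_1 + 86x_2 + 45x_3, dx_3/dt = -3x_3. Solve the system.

x_1(t) = -6C_1e^(-3t) + 2C_2e^(2t) + 5C_3e^(-4t), x_2(t) = -9C_1e^(-3t) + 3C_2e^(2t) + 7C_3e^(-4t), x_3(t) = C_1e^(-3t)

Coefficient matrix A = [[-88, 60, 30], [-126, 86, 45], [0, 0, -3]].
det(A - λI) = 0 gives eigenvalues λ = -3, 2, -4.
For λ=-3: eigenvector (-6,-9,1).
For λ=2: eigenvector (2,3,0).
For λ=-4: eigenvector (5,7,0).
General solution: C_1e^(-3t)(-6,-9,1) + C_2e^(2t)(2,3,0) + C_3e^(-4t)(5,7,0).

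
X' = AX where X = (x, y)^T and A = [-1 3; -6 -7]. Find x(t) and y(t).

x(t) = C_1e^(-4t)cos(3t) + C_2e^(-4t)sin(3t), y(t) = -C_1e^(-4t)sin(3t) - C_1e^(-4t)cos(3t) - C_2e^(-4t)sin(3t) + C_2e^(-4t)cos(3t)

Coefficient matrix A = [[-1, 3], [-6, -7]].
Characteristic polynomial det(A - λI) = λ^2 + 8λ + 25 = 0.
Eigenvalues λ = -4 ± 3i (complex conjugate pair).
For λ=-4+3i: an eigenvector is (1,-1) - i(0,-1) = (1, -1 + i).
A real fundamental pair from Re and Im of e^((-4+3i)t)v: X_1 = e^(-4t)(cos(3t)·(1,-1) + sin(3t)·(0,-1)), X_2 = e^(-4t)(sin(3t)·(1,-1) - cos(3t)·(0,-1)).
General solution: C_1X_1 + C_2X_2.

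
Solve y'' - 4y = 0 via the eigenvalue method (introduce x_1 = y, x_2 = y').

Let x_1 = y, x_2 = y'. Then x_1' = x_2 and x_2' = 4x_1.
A = [[0,1],[4,0]]; det(A-λI) = λ^2 - 4.
Eigenvalues λ = -2, 2 with eigenvectors (1,-2), (1,2).

y(t) = K_1e^(-2t) + K_2e^(2t)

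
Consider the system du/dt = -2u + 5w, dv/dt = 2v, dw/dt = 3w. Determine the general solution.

u(t) = K_1e^(3t) + K_3e^(-2t), v(t) = K_2e^(2t), w(t) = K_1e^(3t)

Coefficient matrix A = [[-2, 0, 5], [0, 2, 0], [0, 0, 3]].
det(A - λI) = 0 gives eigenvalues λ = 3, 2, -2.
For λ=3: eigenvector (1,0,1).
For λ=2: eigenvector (0,1,0).
For λ=-2: eigenvector (1,0,0).
General solution: K_1e^(3t)(1,0,1) + K_2e^(2t)(0,1,0) + K_3e^(-2t)(1,0,0).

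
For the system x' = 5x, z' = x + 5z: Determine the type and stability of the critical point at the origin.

unstable improper node

A = [[5,0],[1,5]]; det(A-λI) = λ^2 - 10λ + 25.
repeated λ = 5 with a single eigenvector.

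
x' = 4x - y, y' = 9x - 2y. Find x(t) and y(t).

Coefficient matrix A = [[4, -1], [9, -2]].
Characteristic polynomial det(A - λI) = λ^2 - 2λ + 1 = 0.
Single eigenvalue λ = 1 with algebraic multiplicity 2.
Eigenvector v = (-1,-3); generalized eigenvector w with (A-λI)w=v is (-1,-2).
General solution: e^(t)[c_1·v + c_2·(t·v + w)].

x(t) = -c_1e^(t) - c_2te^(t) - c_2e^(t), y(t) = -3c_1e^(t) - 3c_2te^(t) - 2c_2e^(t)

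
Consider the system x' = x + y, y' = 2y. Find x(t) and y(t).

x(t) = c_1e^(2t) - c_2e^(t), y(t) = c_1e^(2t)

Coefficient matrix A = [[1, 1], [0, 2]].
Characteristic polynomial det(A - λI) = λ^2 - 3λ + 2 = 0.
Eigenvalues λ = 2, 1.
For λ=2: (A-λI) row 1 is [-1, 1], so an eigenvector is (1, 1).
For λ=1: (A-λI) row 1 is [0, 1], so an eigenvector is (-1, 0).
General solution: c_1e^(2t)(1,1) + c_2e^(t)(-1,0).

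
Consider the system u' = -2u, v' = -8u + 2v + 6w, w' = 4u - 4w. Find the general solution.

Coefficient matrix A = [[-2, 0, 0], [-8, 2, 6], [4, 0, -4]].
det(A - λI) = 0 gives eigenvalues λ = -2, -4, 2.
For λ=-2: eigenvector (1,-1,2).
For λ=-4: eigenvector (0,-1,1).
For λ=2: eigenvector (0,1,0).
General solution: c_1e^(-2t)(1,-1,2) + c_2e^(-4t)(0,-1,1) + c_3e^(2t)(0,1,0).

u(t) = c_1e^(-2t), v(t) = -c_1e^(-2t) - c_2e^(-4t) + c_3e^(2t), w(t) = 2c_1e^(-2t) + c_2e^(-4t)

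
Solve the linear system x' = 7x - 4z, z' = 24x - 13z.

x(t) = -K_1e^(-5t) - K_2e^(-t), z(t) = -3K_1e^(-5t) - 2K_2e^(-t)

Coefficient matrix A = [[7, -4], [24, -13]].
Characteristic polynomial det(A - λI) = λ^2 + 6λ + 5 = 0.
Eigenvalues λ = -5, -1.
For λ=-5: (A-λI) row 1 is [12, -4], so an eigenvector is (-1, -3).
For λ=-1: (A-λI) row 1 is [8, -4], so an eigenvector is (-1, -2).
General solution: K_1e^(-5t)(-1,-3) + K_2e^(-t)(-1,-2).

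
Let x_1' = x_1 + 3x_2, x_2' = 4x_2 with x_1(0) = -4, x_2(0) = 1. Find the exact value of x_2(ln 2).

A = [[1,3],[0,4]]; eigenvalues λ = 1, 4.
Eigenvectors: (-1,0) for λ=1, (1,1) for λ=4.
From the initial condition, c_1 = 5, c_2 = 1.
x_2(ln 2) = (5)(2^1)(0) + (1)(2^4)(1) = 16.

16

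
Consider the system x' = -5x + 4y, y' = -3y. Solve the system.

x(t) = -K_1e^(-5t) - 2K_2e^(-3t), y(t) = -K_2e^(-3t)

Coefficient matrix A = [[-5, 4], [0, -3]].
Characteristic polynomial det(A - λI) = λ^2 + 8λ + 15 = 0.
Eigenvalues λ = -5, -3.
For λ=-5: (A-λI) row 1 is [0, 4], so an eigenvector is (-1, 0).
For λ=-3: (A-λI) row 1 is [-2, 4], so an eigenvector is (-2, -1).
General solution: K_1e^(-5t)(-1,0) + K_2e^(-3t)(-2,-1).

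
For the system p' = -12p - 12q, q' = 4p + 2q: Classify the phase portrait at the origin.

stable node

A = [[-12,-12],[4,2]]; det(A-λI) = λ^2 + 10λ + 24.
λ = -4, -6: both negative.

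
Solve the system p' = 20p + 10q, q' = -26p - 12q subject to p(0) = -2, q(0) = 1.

Coefficient matrix A = [[20, 10], [-26, -12]].
Characteristic polynomial det(A - λI) = λ^2 - 8λ + 20 = 0.
Eigenvalues λ = 4 ± 2i (complex conjugate pair).
For λ=4+2i: an eigenvector is (1,-2) - i(-2,3) = (1 + 2i, -2 - 3i).
A real fundamental pair from Re and Im of e^((4+2i)t)v: X_1 = e^(4t)(cos(2t)·(1,-2) + sin(2t)·(-2,3)), X_2 = e^(4t)(sin(2t)·(1,-2) - cos(2t)·(-2,3)).
General solution: c_1X_1 + c_2X_2.
Applying p(0)=-2, q(0)=1 gives c_1=4, c_2=-3.

p(t) = -11e^(4t)sin(2t) - 2e^(4t)cos(2t), q(t) = 18e^(4t)sin(2t) + e^(4t)cos(2t)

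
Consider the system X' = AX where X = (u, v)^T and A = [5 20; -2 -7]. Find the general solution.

u(t) = -3C_1e^(-t)sin(2t) - C_1e^(-t)cos(2t) - C_2e^(-t)sin(2t) + 3C_2e^(-t)cos(2t), v(t) = C_1e^(-t)sin(2t) - C_2e^(-t)cos(2t)

Coefficient matrix A = [[5, 20], [-2, -7]].
Characteristic polynomial det(A - λI) = λ^2 + 2λ + 5 = 0.
Eigenvalues λ = -1 ± 2i (complex conjugate pair).
For λ=-1+2i: an eigenvector is (-1,0) - i(-3,1) = (-1 + 3i, 0 - i).
A real fundamental pair from Re and Im of e^((-1+2i)t)v: X_1 = e^(-t)(cos(2t)·(-1,0) + sin(2t)·(-3,1)), X_2 = e^(-t)(sin(2t)·(-1,0) - cos(2t)·(-3,1)).
General solution: C_1X_1 + C_2X_2.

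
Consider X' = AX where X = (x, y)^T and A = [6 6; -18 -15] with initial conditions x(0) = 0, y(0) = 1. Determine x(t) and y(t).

x(t) = 2e^(-3t) - 2e^(-6t), y(t) = -3e^(-3t) + 4e^(-6t)

Coefficient matrix A = [[6, 6], [-18, -15]].
Characteristic polynomial det(A - λI) = λ^2 + 9λ + 18 = 0.
Eigenvalues λ = -3, -6.
For λ=-3: (A-λI) row 1 is [9, 6], so an eigenvector is (-2, 3).
For λ=-6: (A-λI) row 1 is [12, 6], so an eigenvector is (1, -2).
General solution: K_1e^(-3t)(-2,3) + K_2e^(-6t)(1,-2).
Applying x(0)=0, y(0)=1 gives K_1=-1, K_2=-2.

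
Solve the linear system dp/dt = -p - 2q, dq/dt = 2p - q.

p(t) = c_1e^(-t)sin(2t) - c_2e^(-t)cos(2t), q(t) = -c_1e^(-t)cos(2t) - c_2e^(-t)sin(2t)

Coefficient matrix A = [[-1, -2], [2, -1]].
Characteristic polynomial det(A - λI) = λ^2 + 2λ + 5 = 0.
Eigenvalues λ = -1 ± 2i (complex conjugate pair).
For λ=-1+2i: an eigenvector is (0,-1) - i(1,0) = (0 - i, -1).
A real fundamental pair from Re and Im of e^((-1+2i)t)v: X_1 = e^(-t)(cos(2t)·(0,-1) + sin(2t)·(1,0)), X_2 = e^(-t)(sin(2t)·(0,-1) - cos(2t)·(1,0)).
General solution: c_1X_1 + c_2X_2.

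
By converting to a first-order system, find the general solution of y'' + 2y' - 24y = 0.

Let x_1 = y, x_2 = y'. Then x_1' = x_2 and x_2' = 24x_1 - 2x_2.
A = [[0,1],[24,-2]]; det(A-λI) = λ^2 + 2λ - 24.
Eigenvalues λ = -6, 4 with eigenvectors (1,-6), (1,4).

y(t) = K_1e^(-6t) + K_2e^(4t)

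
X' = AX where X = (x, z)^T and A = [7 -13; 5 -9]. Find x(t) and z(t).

Coefficient matrix A = [[7, -13], [5, -9]].
Characteristic polynomial det(A - λI) = λ^2 + 2λ + 2 = 0.
Eigenvalues λ = -1 ± i (complex conjugate pair).
For λ=-1+i: an eigenvector is (2,1) - i(3,2) = (2 - 3i, 1 - 2i).
A real fundamental pair from Re and Im of e^((-1+i)t)v: X_1 = e^(-t)(cos(t)·(2,1) + sin(t)·(3,2)), X_2 = e^(-t)(sin(t)·(2,1) - cos(t)·(3,2)).
General solution: c_1X_1 + c_2X_2.

x(t) = 3c_1e^(-t)sin(t) + 2c_1e^(-t)cos(t) + 2c_2e^(-t)sin(t) - 3c_2e^(-t)cos(t), z(t) = 2c_1e^(-t)sin(t) + c_1e^(-t)cos(t) + c_2e^(-t)sin(t) - 2c_2e^(-t)cos(t)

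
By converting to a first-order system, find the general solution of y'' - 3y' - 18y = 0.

Let x_1 = y, x_2 = y'. Then x_1' = x_2 and x_2' = 18x_1 + 3x_2.
A = [[0,1],[18,3]]; det(A-λI) = λ^2 - 3λ - 18.
Eigenvalues λ = 6, -3 with eigenvectors (1,6), (1,-3).

y(t) = K_1e^(6t) + K_2e^(-3t)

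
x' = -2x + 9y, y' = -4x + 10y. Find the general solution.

Coefficient matrix A = [[-2, 9], [-4, 10]].
Characteristic polynomial det(A - λI) = λ^2 - 8λ + 16 = 0.
Single eigenvalue λ = 4 with algebraic multiplicity 2.
Eigenvector v = (3,2); generalized eigenvector w with (A-λI)w=v is (-2,-1).
General solution: e^(4t)[C_1·v + C_2·(t·v + w)].

x(t) = 3C_1e^(4t) + 3C_2te^(4t) - 2C_2e^(4t), y(t) = 2C_1e^(4t) + 2C_2te^(4t) - C_2e^(4t)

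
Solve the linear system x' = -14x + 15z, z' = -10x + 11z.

x(t) = 3c_1e^(-4t) + c_2e^(t), z(t) = 2c_1e^(-4t) + c_2e^(t)

Coefficient matrix A = [[-14, 15], [-10, 11]].
Characteristic polynomial det(A - λI) = λ^2 + 3λ - 4 = 0.
Eigenvalues λ = -4, 1.
For λ=-4: (A-λI) row 1 is [-10, 15], so an eigenvector is (3, 2).
For λ=1: (A-λI) row 1 is [-15, 15], so an eigenvector is (1, 1).
General solution: c_1e^(-4t)(3,2) + c_2e^(t)(1,1).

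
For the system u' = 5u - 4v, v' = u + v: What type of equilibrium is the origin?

A = [[5,-4],[1,1]]; det(A-λI) = λ^2 - 6λ + 9.
repeated λ = 3 with a single eigenvector.

unstable improper node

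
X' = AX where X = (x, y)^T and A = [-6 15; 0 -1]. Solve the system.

x(t) = -K_1e^(-6t) - 3K_2e^(-t), y(t) = -K_2e^(-t)

Coefficient matrix A = [[-6, 15], [0, -1]].
Characteristic polynomial det(A - λI) = λ^2 + 7λ + 6 = 0.
Eigenvalues λ = -6, -1.
For λ=-6: (A-λI) row 1 is [0, 15], so an eigenvector is (-1, 0).
For λ=-1: (A-λI) row 1 is [-5, 15], so an eigenvector is (-3, -1).
General solution: K_1e^(-6t)(-1,0) + K_2e^(-t)(-3,-1).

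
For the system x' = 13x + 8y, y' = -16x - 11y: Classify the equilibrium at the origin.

saddle

A = [[13,8],[-16,-11]]; det(A-λI) = λ^2 - 2λ - 15.
λ = -3, 5: opposite signs.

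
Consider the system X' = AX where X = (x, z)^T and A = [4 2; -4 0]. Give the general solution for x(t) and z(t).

x(t) = -c_1e^(2t)cos(2t) - c_2e^(2t)sin(2t), z(t) = c_1e^(2t)sin(2t) + c_1e^(2t)cos(2t) + c_2e^(2t)sin(2t) - c_2e^(2t)cos(2t)

Coefficient matrix A = [[4, 2], [-4, 0]].
Characteristic polynomial det(A - λI) = λ^2 - 4λ + 8 = 0.
Eigenvalues λ = 2 ± 2i (complex conjugate pair).
For λ=2+2i: an eigenvector is (-1,1) - i(0,1) = (-1, 1 - i).
A real fundamental pair from Re and Im of e^((2+2i)t)v: X_1 = e^(2t)(cos(2t)·(-1,1) + sin(2t)·(0,1)), X_2 = e^(2t)(sin(2t)·(-1,1) - cos(2t)·(0,1)).
General solution: c_1X_1 + c_2X_2.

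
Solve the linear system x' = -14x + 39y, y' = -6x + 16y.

Coefficient matrix A = [[-14, 39], [-6, 16]].
Characteristic polynomial det(A - λI) = λ^2 - 2λ + 10 = 0.
Eigenvalues λ = 1 ± 3i (complex conjugate pair).
For λ=1+3i: an eigenvector is (-2,-1) - i(-3,-1) = (-2 + 3i, -1 + i).
A real fundamental pair from Re and Im of e^((1+3i)t)v: X_1 = e^(t)(cos(3t)·(-2,-1) + sin(3t)·(-3,-1)), X_2 = e^(t)(sin(3t)·(-2,-1) - cos(3t)·(-3,-1)).
General solution: K_1X_1 + K_2X_2.

x(t) = -3K_1e^(t)sin(3t) - 2K_1e^(t)cos(3t) - 2K_2e^(t)sin(3t) + 3K_2e^(t)cos(3t), y(t) = -K_1e^(t)sin(3t) - K_1e^(t)cos(3t) - K_2e^(t)sin(3t) + K_2e^(t)cos(3t)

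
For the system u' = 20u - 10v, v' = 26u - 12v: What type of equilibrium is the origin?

unstable spiral

A = [[20,-10],[26,-12]]; det(A-λI) = λ^2 - 8λ + 20.
λ = 4 ± 2i: positive real part.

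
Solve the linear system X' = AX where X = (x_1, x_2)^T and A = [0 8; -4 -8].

x_1(t) = C_1e^(-4t)sin(4t) + C_1e^(-4t)cos(4t) + C_2e^(-4t)sin(4t) - C_2e^(-4t)cos(4t), x_2(t) = -C_1e^(-4t)sin(4t) + C_2e^(-4t)cos(4t)

Coefficient matrix A = [[0, 8], [-4, -8]].
Characteristic polynomial det(A - λI) = λ^2 + 8λ + 32 = 0.
Eigenvalues λ = -4 ± 4i (complex conjugate pair).
For λ=-4+4i: an eigenvector is (1,0) - i(1,-1) = (1 - i, 0 + i).
A real fundamental pair from Re and Im of e^((-4+4i)t)v: X_1 = e^(-4t)(cos(4t)·(1,0) + sin(4t)·(1,-1)), X_2 = e^(-4t)(sin(4t)·(1,0) - cos(4t)·(1,-1)).
General solution: C_1X_1 + C_2X_2.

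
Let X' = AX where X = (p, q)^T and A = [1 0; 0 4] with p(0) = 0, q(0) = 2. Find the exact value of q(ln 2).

A = [[1,0],[0,4]]; eigenvalues λ = 4, 1.
Eigenvectors: (0,1) for λ=4, (-1,0) for λ=1.
From the initial condition, c_1 = 2, c_2 = 0.
q(ln 2) = (2)(2^4)(1) + (0)(2^1)(0) = 32.

32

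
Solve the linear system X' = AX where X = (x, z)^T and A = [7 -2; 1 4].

x(t) = 2K_1e^(6t) - K_2e^(5t), z(t) = K_1e^(6t) - K_2e^(5t)

Coefficient matrix A = [[7, -2], [1, 4]].
Characteristic polynomial det(A - λI) = λ^2 - 11λ + 30 = 0.
Eigenvalues λ = 6, 5.
For λ=6: (A-λI) row 1 is [1, -2], so an eigenvector is (2, 1).
For λ=5: (A-λI) row 1 is [2, -2], so an eigenvector is (-1, -1).
General solution: K_1e^(6t)(2,1) + K_2e^(5t)(-1,-1).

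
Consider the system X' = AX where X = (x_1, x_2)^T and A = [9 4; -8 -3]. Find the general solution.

x_1(t) = -K_1e^(5t) - K_2e^(t), x_2(t) = K_1e^(5t) + 2K_2e^(t)

Coefficient matrix A = [[9, 4], [-8, -3]].
Characteristic polynomial det(A - λI) = λ^2 - 6λ + 5 = 0.
Eigenvalues λ = 5, 1.
For λ=5: (A-λI) row 1 is [4, 4], so an eigenvector is (-1, 1).
For λ=1: (A-λI) row 1 is [8, 4], so an eigenvector is (-1, 2).
General solution: K_1e^(5t)(-1,1) + K_2e^(t)(-1,2).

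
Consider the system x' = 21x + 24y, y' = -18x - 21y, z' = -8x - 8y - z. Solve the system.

x(t) = C_1e^(-3t) + 4C_3e^(3t), y(t) = -C_1e^(-3t) - 3C_3e^(3t), z(t) = C_2e^(-t) - 2C_3e^(3t)

Coefficient matrix A = [[21, 24, 0], [-18, -21, 0], [-8, -8, -1]].
det(A - λI) = 0 gives eigenvalues λ = -3, -1, 3.
For λ=-3: eigenvector (1,-1,0).
For λ=-1: eigenvector (0,0,1).
For λ=3: eigenvector (4,-3,-2).
General solution: C_1e^(-3t)(1,-1,0) + C_2e^(-t)(0,0,1) + C_3e^(3t)(4,-3,-2).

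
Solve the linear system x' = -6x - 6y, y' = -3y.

Coefficient matrix A = [[-6, -6], [0, -3]].
Characteristic polynomial det(A - λI) = λ^2 + 9λ + 18 = 0.
Eigenvalues λ = -6, -3.
For λ=-6: (A-λI) row 1 is [0, -6], so an eigenvector is (-1, 0).
For λ=-3: (A-λI) row 1 is [-3, -6], so an eigenvector is (2, -1).
General solution: c_1e^(-6t)(-1,0) + c_2e^(-3t)(2,-1).

x(t) = -c_1e^(-6t) + 2c_2e^(-3t), y(t) = -c_2e^(-3t)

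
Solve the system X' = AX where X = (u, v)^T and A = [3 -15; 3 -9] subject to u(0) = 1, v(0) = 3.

u(t) = -13e^(-3t)sin(3t) + e^(-3t)cos(3t), v(t) = -5e^(-3t)sin(3t) + 3e^(-3t)cos(3t)

Coefficient matrix A = [[3, -15], [3, -9]].
Characteristic polynomial det(A - λI) = λ^2 + 6λ + 18 = 0.
Eigenvalues λ = -3 ± 3i (complex conjugate pair).
For λ=-3+3i: an eigenvector is (-2,-1) - i(1,0) = (-2 - i, -1).
A real fundamental pair from Re and Im of e^((-3+3i)t)v: X_1 = e^(-3t)(cos(3t)·(-2,-1) + sin(3t)·(1,0)), X_2 = e^(-3t)(sin(3t)·(-2,-1) - cos(3t)·(1,0)).
General solution: K_1X_1 + K_2X_2.
Applying u(0)=1, v(0)=3 gives K_1=-3, K_2=5.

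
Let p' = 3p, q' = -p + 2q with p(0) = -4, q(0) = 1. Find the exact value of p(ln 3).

A = [[3,0],[-1,2]]; eigenvalues λ = 3, 2.
Eigenvectors: (1,-1) for λ=3, (0,-1) for λ=2.
From the initial condition, c_1 = -4, c_2 = 3.
p(ln 3) = (-4)(3^3)(1) + (3)(3^2)(0) = -108.

-108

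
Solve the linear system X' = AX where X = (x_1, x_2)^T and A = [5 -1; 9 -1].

Coefficient matrix A = [[5, -1], [9, -1]].
Characteristic polynomial det(A - λI) = λ^2 - 4λ + 4 = 0.
Single eigenvalue λ = 2 with algebraic multiplicity 2.
Eigenvector v = (1,3); generalized eigenvector w with (A-λI)w=v is (1,2).
General solution: e^(2t)[c_1·v + c_2·(t·v + w)].

x_1(t) = c_1e^(2t) + c_2te^(2t) + c_2e^(2t), x_2(t) = 3c_1e^(2t) + 3c_2te^(2t) + 2c_2e^(2t)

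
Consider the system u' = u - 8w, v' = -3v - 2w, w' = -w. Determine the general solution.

u(t) = c_1e^(t) + 4c_3e^(-t), v(t) = c_2e^(-3t) - c_3e^(-t), w(t) = c_3e^(-t)

Coefficient matrix A = [[1, 0, -8], [0, -3, -2], [0, 0, -1]].
det(A - λI) = 0 gives eigenvalues λ = 1, -3, -1.
For λ=1: eigenvector (1,0,0).
For λ=-3: eigenvector (0,1,0).
For λ=-1: eigenvector (4,-1,1).
General solution: c_1e^(t)(1,0,0) + c_2e^(-3t)(0,1,0) + c_3e^(-t)(4,-1,1).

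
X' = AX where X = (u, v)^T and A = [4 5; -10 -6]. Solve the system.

Coefficient matrix A = [[4, 5], [-10, -6]].
Characteristic polynomial det(A - λI) = λ^2 + 2λ + 26 = 0.
Eigenvalues λ = -1 ± 5i (complex conjugate pair).
For λ=-1+5i: an eigenvector is (-1,1) - i(0,1) = (-1, 1 - i).
A real fundamental pair from Re and Im of e^((-1+5i)t)v: X_1 = e^(-t)(cos(5t)·(-1,1) + sin(5t)·(0,1)), X_2 = e^(-t)(sin(5t)·(-1,1) - cos(5t)·(0,1)).
General solution: c_1X_1 + c_2X_2.

u(t) = -c_1e^(-t)cos(5t) - c_2e^(-t)sin(5t), v(t) = c_1e^(-t)sin(5t) + c_1e^(-t)cos(5t) + c_2e^(-t)sin(5t) - c_2e^(-t)cos(5t)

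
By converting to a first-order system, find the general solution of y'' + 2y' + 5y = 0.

Let x_1 = y, x_2 = y'. Then x_1' = x_2 and x_2' = -5x_1 - 2x_2.
A = [[0,1],[-5,-2]]; det(A-λI) = λ^2 + 2λ + 5.
Eigenvalues λ = -1 ± 2i.

y(t) = c_1e^(-t)cos(2t) + c_2e^(-t)sin(2t)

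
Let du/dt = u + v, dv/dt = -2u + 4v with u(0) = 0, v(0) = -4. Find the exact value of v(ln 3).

A = [[1,1],[-2,4]]; eigenvalues λ = 2, 3.
Eigenvectors: (-1,-1) for λ=2, (1,2) for λ=3.
From the initial condition, c_1 = -4, c_2 = -4.
v(ln 3) = (-4)(3^2)(-1) + (-4)(3^3)(2) = -180.

-180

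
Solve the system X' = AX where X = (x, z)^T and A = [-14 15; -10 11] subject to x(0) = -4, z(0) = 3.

Coefficient matrix A = [[-14, 15], [-10, 11]].
Characteristic polynomial det(A - λI) = λ^2 + 3λ - 4 = 0.
Eigenvalues λ = -4, 1.
For λ=-4: (A-λI) row 1 is [-10, 15], so an eigenvector is (3, 2).
For λ=1: (A-λI) row 1 is [-15, 15], so an eigenvector is (1, 1).
General solution: C_1e^(-4t)(3,2) + C_2e^(t)(1,1).
Applying x(0)=-4, z(0)=3 gives C_1=-7, C_2=17.

x(t) = 17e^(t) - 21e^(-4t), z(t) = 17e^(t) - 14e^(-4t)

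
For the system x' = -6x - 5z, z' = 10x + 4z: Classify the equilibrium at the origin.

stable spiral

A = [[-6,-5],[10,4]]; det(A-λI) = λ^2 + 2λ + 26.
λ = -1 ± 5i: negative real part.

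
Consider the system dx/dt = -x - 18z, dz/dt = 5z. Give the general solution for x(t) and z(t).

Coefficient matrix A = [[-1, -18], [0, 5]].
Characteristic polynomial det(A - λI) = λ^2 - 4λ - 5 = 0.
Eigenvalues λ = 5, -1.
For λ=5: (A-λI) row 1 is [-6, -18], so an eigenvector is (3, -1).
For λ=-1: (A-λI) row 1 is [0, -18], so an eigenvector is (1, 0).
General solution: c_1e^(5t)(3,-1) + c_2e^(-t)(1,0).

x(t) = 3c_1e^(5t) + c_2e^(-t), z(t) = -c_1e^(5t)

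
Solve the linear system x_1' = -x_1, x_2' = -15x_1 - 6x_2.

Coefficient matrix A = [[-1, 0], [-15, -6]].
Characteristic polynomial det(A - λI) = λ^2 + 7λ + 6 = 0.
Eigenvalues λ = -1, -6.
For λ=-1: (A-λI) row 2 is [-15, -5], so an eigenvector is (-1, 3).
For λ=-6: (A-λI) row 1 is [5, 0], so an eigenvector is (0, 1).
General solution: C_1e^(-t)(-1,3) + C_2e^(-6t)(0,1).

x_1(t) = -C_1e^(-t), x_2(t) = 3C_1e^(-t) + C_2e^(-6t)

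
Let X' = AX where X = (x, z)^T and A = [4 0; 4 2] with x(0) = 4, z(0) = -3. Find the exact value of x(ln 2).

A = [[4,0],[4,2]]; eigenvalues λ = 2, 4.
Eigenvectors: (0,-1) for λ=2, (1,2) for λ=4.
From the initial condition, c_1 = 11, c_2 = 4.
x(ln 2) = (11)(2^2)(0) + (4)(2^4)(1) = 64.

64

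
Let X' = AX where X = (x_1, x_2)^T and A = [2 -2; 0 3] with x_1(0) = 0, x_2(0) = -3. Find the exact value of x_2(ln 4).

A = [[2,-2],[0,3]]; eigenvalues λ = 2, 3.
Eigenvectors: (1,0) for λ=2, (2,-1) for λ=3.
From the initial condition, c_1 = -6, c_2 = 3.
x_2(ln 4) = (-6)(4^2)(0) + (3)(4^3)(-1) = -192.

-192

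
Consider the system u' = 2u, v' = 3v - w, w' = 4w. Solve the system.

Coefficient matrix A = [[2, 0, 0], [0, 3, -1], [0, 0, 4]].
det(A - λI) = 0 gives eigenvalues λ = 2, 4, 3.
For λ=2: eigenvector (1,0,0).
For λ=4: eigenvector (0,-1,1).
For λ=3: eigenvector (0,1,0).
General solution: c_1e^(2t)(1,0,0) + c_2e^(4t)(0,-1,1) + c_3e^(3t)(0,1,0).

u(t) = c_1e^(2t), v(t) = -c_2e^(4t) + c_3e^(3t), w(t) = c_2e^(4t)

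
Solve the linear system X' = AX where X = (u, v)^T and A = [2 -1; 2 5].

Coefficient matrix A = [[2, -1], [2, 5]].
Characteristic polynomial det(A - λI) = λ^2 - 7λ + 12 = 0.
Eigenvalues λ = 3, 4.
For λ=3: (A-λI) row 1 is [-1, -1], so an eigenvector is (-1, 1).
For λ=4: (A-λI) row 1 is [-2, -1], so an eigenvector is (1, -2).
General solution: c_1e^(3t)(-1,1) + c_2e^(4t)(1,-2).

u(t) = -c_1e^(3t) + c_2e^(4t), v(t) = c_1e^(3t) - 2c_2e^(4t)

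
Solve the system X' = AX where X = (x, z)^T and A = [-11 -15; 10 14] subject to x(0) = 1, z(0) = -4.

x(t) = 10e^(4t) - 9e^(-t), z(t) = -10e^(4t) + 6e^(-t)

Coefficient matrix A = [[-11, -15], [10, 14]].
Characteristic polynomial det(A - λI) = λ^2 - 3λ - 4 = 0.
Eigenvalues λ = 4, -1.
For λ=4: (A-λI) row 1 is [-15, -15], so an eigenvector is (1, -1).
For λ=-1: (A-λI) row 1 is [-10, -15], so an eigenvector is (3, -2).
General solution: K_1e^(4t)(1,-1) + K_2e^(-t)(3,-2).
Applying x(0)=1, z(0)=-4 gives K_1=10, K_2=-3.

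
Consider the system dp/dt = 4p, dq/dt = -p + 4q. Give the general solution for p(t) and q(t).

Coefficient matrix A = [[4, 0], [-1, 4]].
Characteristic polynomial det(A - λI) = λ^2 - 8λ + 16 = 0.
Single eigenvalue λ = 4 with algebraic multiplicity 2.
Eigenvector v = (0,1); generalized eigenvector w with (A-λI)w=v is (-1,-3).
General solution: e^(4t)[C_1·v + C_2·(t·v + w)].

p(t) = -C_2e^(4t), q(t) = C_1e^(4t) + C_2te^(4t) - 3C_2e^(4t)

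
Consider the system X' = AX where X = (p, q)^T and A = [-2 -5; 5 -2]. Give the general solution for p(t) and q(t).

p(t) = K_1e^(-2t)sin(5t) - K_2e^(-2t)cos(5t), q(t) = -K_1e^(-2t)cos(5t) - K_2e^(-2t)sin(5t)

Coefficient matrix A = [[-2, -5], [5, -2]].
Characteristic polynomial det(A - λI) = λ^2 + 4λ + 29 = 0.
Eigenvalues λ = -2 ± 5i (complex conjugate pair).
For λ=-2+5i: an eigenvector is (0,-1) - i(1,0) = (0 - i, -1).
A real fundamental pair from Re and Im of e^((-2+5i)t)v: X_1 = e^(-2t)(cos(5t)·(0,-1) + sin(5t)·(1,0)), X_2 = e^(-2t)(sin(5t)·(0,-1) - cos(5t)·(1,0)).
General solution: K_1X_1 + K_2X_2.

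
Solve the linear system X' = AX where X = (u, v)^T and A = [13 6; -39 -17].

Coefficient matrix A = [[13, 6], [-39, -17]].
Characteristic polynomial det(A - λI) = λ^2 + 4λ + 13 = 0.
Eigenvalues λ = -2 ± 3i (complex conjugate pair).
For λ=-2+3i: an eigenvector is (1,-2) - i(1,-3) = (1 - i, -2 + 3i).
A real fundamental pair from Re and Im of e^((-2+3i)t)v: X_1 = e^(-2t)(cos(3t)·(1,-2) + sin(3t)·(1,-3)), X_2 = e^(-2t)(sin(3t)·(1,-2) - cos(3t)·(1,-3)).
General solution: C_1X_1 + C_2X_2.

u(t) = C_1e^(-2t)sin(3t) + C_1e^(-2t)cos(3t) + C_2e^(-2t)sin(3t) - C_2e^(-2t)cos(3t), v(t) = -3C_1e^(-2t)sin(3t) - 2C_1e^(-2t)cos(3t) - 2C_2e^(-2t)sin(3t) + 3C_2e^(-2t)cos(3t)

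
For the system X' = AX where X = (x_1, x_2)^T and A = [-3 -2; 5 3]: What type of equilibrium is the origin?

center

A = [[-3,-2],[5,3]]; det(A-λI) = λ^2 + 1.
λ = 0 ± i: zero real part.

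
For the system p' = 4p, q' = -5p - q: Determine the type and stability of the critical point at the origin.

saddle

A = [[4,0],[-5,-1]]; det(A-λI) = λ^2 - 3λ - 4.
λ = 4, -1: opposite signs.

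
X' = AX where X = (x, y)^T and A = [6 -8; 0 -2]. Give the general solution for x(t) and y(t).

x(t) = -K_1e^(-2t) + K_2e^(6t), y(t) = -K_1e^(-2t)

Coefficient matrix A = [[6, -8], [0, -2]].
Characteristic polynomial det(A - λI) = λ^2 - 4λ - 12 = 0.
Eigenvalues λ = -2, 6.
For λ=-2: (A-λI) row 1 is [8, -8], so an eigenvector is (-1, -1).
For λ=6: (A-λI) row 1 is [0, -8], so an eigenvector is (1, 0).
General solution: K_1e^(-2t)(-1,-1) + K_2e^(6t)(1,0).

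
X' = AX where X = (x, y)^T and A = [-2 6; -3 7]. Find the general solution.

Coefficient matrix A = [[-2, 6], [-3, 7]].
Characteristic polynomial det(A - λI) = λ^2 - 5λ + 4 = 0.
Eigenvalues λ = 4, 1.
For λ=4: (A-λI) row 1 is [-6, 6], so an eigenvector is (1, 1).
For λ=1: (A-λI) row 1 is [-3, 6], so an eigenvector is (2, 1).
General solution: K_1e^(4t)(1,1) + K_2e^(t)(2,1).

x(t) = K_1e^(4t) + 2K_2e^(t), y(t) = K_1e^(4t) + K_2e^(t)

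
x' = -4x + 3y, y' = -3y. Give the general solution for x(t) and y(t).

Coefficient matrix A = [[-4, 3], [0, -3]].
Characteristic polynomial det(A - λI) = λ^2 + 7λ + 12 = 0.
Eigenvalues λ = -3, -4.
For λ=-3: (A-λI) row 1 is [-1, 3], so an eigenvector is (-3, -1).
For λ=-4: (A-λI) row 1 is [0, 3], so an eigenvector is (-1, 0).
General solution: c_1e^(-3t)(-3,-1) + c_2e^(-4t)(-1,0).

x(t) = -3c_1e^(-3t) - c_2e^(-4t), y(t) = -c_1e^(-3t)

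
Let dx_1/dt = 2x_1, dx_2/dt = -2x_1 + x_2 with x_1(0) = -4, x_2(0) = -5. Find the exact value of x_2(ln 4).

76

A = [[2,0],[-2,1]]; eigenvalues λ = 1, 2.
Eigenvectors: (0,1) for λ=1, (1,-2) for λ=2.
From the initial condition, c_1 = -13, c_2 = -4.
x_2(ln 4) = (-13)(4^1)(1) + (-4)(4^2)(-2) = 76.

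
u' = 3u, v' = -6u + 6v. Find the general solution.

Coefficient matrix A = [[3, 0], [-6, 6]].
Characteristic polynomial det(A - λI) = λ^2 - 9λ + 18 = 0.
Eigenvalues λ = 3, 6.
For λ=3: (A-λI) row 2 is [-6, 3], so an eigenvector is (-1, -2).
For λ=6: (A-λI) row 1 is [-3, 0], so an eigenvector is (0, -1).
General solution: K_1e^(3t)(-1,-2) + K_2e^(6t)(0,-1).

u(t) = -K_1e^(3t), v(t) = -2K_1e^(3t) - K_2e^(6t)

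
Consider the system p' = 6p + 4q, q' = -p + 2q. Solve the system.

Coefficient matrix A = [[6, 4], [-1, 2]].
Characteristic polynomial det(A - λI) = λ^2 - 8λ + 16 = 0.
Single eigenvalue λ = 4 with algebraic multiplicity 2.
Eigenvector v = (-2,1); generalized eigenvector w with (A-λI)w=v is (1,-1).
General solution: e^(4t)[c_1·v + c_2·(t·v + w)].

p(t) = -2c_1e^(4t) - 2c_2te^(4t) + c_2e^(4t), q(t) = c_1e^(4t) + c_2te^(4t) - c_2e^(4t)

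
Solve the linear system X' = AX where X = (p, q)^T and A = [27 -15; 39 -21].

Coefficient matrix A = [[27, -15], [39, -21]].
Characteristic polynomial det(A - λI) = λ^2 - 6λ + 18 = 0.
Eigenvalues λ = 3 ± 3i (complex conjugate pair).
For λ=3+3i: an eigenvector is (-2,-3) - i(-1,-2) = (-2 + i, -3 + 2i).
A real fundamental pair from Re and Im of e^((3+3i)t)v: X_1 = e^(3t)(cos(3t)·(-2,-3) + sin(3t)·(-1,-2)), X_2 = e^(3t)(sin(3t)·(-2,-3) - cos(3t)·(-1,-2)).
General solution: C_1X_1 + C_2X_2.

p(t) = -C_1e^(3t)sin(3t) - 2C_1e^(3t)cos(3t) - 2C_2e^(3t)sin(3t) + C_2e^(3t)cos(3t), q(t) = -2C_1e^(3t)sin(3t) - 3C_1e^(3t)cos(3t) - 3C_2e^(3t)sin(3t) + 2C_2e^(3t)cos(3t)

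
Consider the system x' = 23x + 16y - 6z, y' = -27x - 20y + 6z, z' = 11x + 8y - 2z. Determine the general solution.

Coefficient matrix A = [[23, 16, -6], [-27, -20, 6], [11, 8, -2]].
det(A - λI) = 0 gives eigenvalues λ = -4, 4, 1.
For λ=-4: eigenvector (-2,3,-1).
For λ=4: eigenvector (2,-2,1).
For λ=1: eigenvector (1,-1,1).
General solution: C_1e^(-4t)(-2,3,-1) + C_2e^(4t)(2,-2,1) + C_3e^(t)(1,-1,1).

x(t) = -2C_1e^(-4t) + 2C_2e^(4t) + C_3e^(t), y(t) = 3C_1e^(-4t) - 2C_2e^(4t) - C_3e^(t), z(t) = -C_1e^(-4t) + C_2e^(4t) + C_3e^(t)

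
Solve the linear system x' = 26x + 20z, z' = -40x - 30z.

x(t) = -2c_1e^(-2t)sin(4t) - c_1e^(-2t)cos(4t) - c_2e^(-2t)sin(4t) + 2c_2e^(-2t)cos(4t), z(t) = 3c_1e^(-2t)sin(4t) + c_1e^(-2t)cos(4t) + c_2e^(-2t)sin(4t) - 3c_2e^(-2t)cos(4t)

Coefficient matrix A = [[26, 20], [-40, -30]].
Characteristic polynomial det(A - λI) = λ^2 + 4λ + 20 = 0.
Eigenvalues λ = -2 ± 4i (complex conjugate pair).
For λ=-2+4i: an eigenvector is (-1,1) - i(-2,3) = (-1 + 2i, 1 - 3i).
A real fundamental pair from Re and Im of e^((-2+4i)t)v: X_1 = e^(-2t)(cos(4t)·(-1,1) + sin(4t)·(-2,3)), X_2 = e^(-2t)(sin(4t)·(-1,1) - cos(4t)·(-2,3)).
General solution: c_1X_1 + c_2X_2.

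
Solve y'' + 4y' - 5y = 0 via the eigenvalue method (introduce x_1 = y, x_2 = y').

y(t) = K_1e^(t) + K_2e^(-5t)

Let x_1 = y, x_2 = y'. Then x_1' = x_2 and x_2' = 5x_1 - 4x_2.
A = [[0,1],[5,-4]]; det(A-λI) = λ^2 + 4λ - 5.
Eigenvalues λ = 1, -5 with eigenvectors (1,1), (1,-5).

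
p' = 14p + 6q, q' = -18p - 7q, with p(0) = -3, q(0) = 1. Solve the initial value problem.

Coefficient matrix A = [[14, 6], [-18, -7]].
Characteristic polynomial det(A - λI) = λ^2 - 7λ + 10 = 0.
Eigenvalues λ = 2, 5.
For λ=2: (A-λI) row 1 is [12, 6], so an eigenvector is (-1, 2).
For λ=5: (A-λI) row 1 is [9, 6], so an eigenvector is (2, -3).
General solution: c_1e^(2t)(-1,2) + c_2e^(5t)(2,-3).
Applying p(0)=-3, q(0)=1 gives c_1=-7, c_2=-5.

p(t) = -10e^(5t) + 7e^(2t), q(t) = 15e^(5t) - 14e^(2t)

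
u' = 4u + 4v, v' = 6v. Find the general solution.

Coefficient matrix A = [[4, 4], [0, 6]].
Characteristic polynomial det(A - λI) = λ^2 - 10λ + 24 = 0.
Eigenvalues λ = 4, 6.
For λ=4: (A-λI) row 1 is [0, 4], so an eigenvector is (-1, 0).
For λ=6: (A-λI) row 1 is [-2, 4], so an eigenvector is (2, 1).
General solution: c_1e^(4t)(-1,0) + c_2e^(6t)(2,1).

u(t) = -c_1e^(4t) + 2c_2e^(6t), v(t) = c_2e^(6t)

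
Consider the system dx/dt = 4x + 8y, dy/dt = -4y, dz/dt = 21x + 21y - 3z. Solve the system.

Coefficient matrix A = [[4, 8, 0], [0, -4, 0], [21, 21, -3]].
det(A - λI) = 0 gives eigenvalues λ = -3, -4, 4.
For λ=-3: eigenvector (0,0,1).
For λ=-4: eigenvector (-1,1,0).
For λ=4: eigenvector (1,0,3).
General solution: C_1e^(-3t)(0,0,1) + C_2e^(-4t)(-1,1,0) + C_3e^(4t)(1,0,3).

x(t) = -C_2e^(-4t) + C_3e^(4t), y(t) = C_2e^(-4t), z(t) = C_1e^(-3t) + 3C_3e^(4t)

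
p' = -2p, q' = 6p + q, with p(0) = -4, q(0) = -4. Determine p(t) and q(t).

Coefficient matrix A = [[-2, 0], [6, 1]].
Characteristic polynomial det(A - λI) = λ^2 + λ - 2 = 0.
Eigenvalues λ = -2, 1.
For λ=-2: (A-λI) row 2 is [6, 3], so an eigenvector is (1, -2).
For λ=1: (A-λI) row 1 is [-3, 0], so an eigenvector is (0, -1).
General solution: c_1e^(-2t)(1,-2) + c_2e^(t)(0,-1).
Applying p(0)=-4, q(0)=-4 gives c_1=-4, c_2=12.

p(t) = -4e^(-2t), q(t) = -12e^(t) + 8e^(-2t)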